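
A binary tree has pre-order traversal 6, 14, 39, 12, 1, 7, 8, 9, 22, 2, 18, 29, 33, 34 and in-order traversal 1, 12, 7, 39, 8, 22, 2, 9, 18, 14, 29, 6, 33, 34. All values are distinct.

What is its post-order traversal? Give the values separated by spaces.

1 7 12 2 22 18 9 8 39 29 14 34 33 6

The first element of pre-order is the root; it splits in-order into left and right subtrees.
Root 6: left subtree has 11 nodes {1, 12, 7, 39, 8, 22, 2, 9, 18, 14, 29}, right has 2 {33, 34}.
  Root 14: left subtree has 9 nodes {1, 12, 7, 39, 8, 22, 2, 9, 18}, right has 1 {29}.
    Root 39: left subtree has 3 nodes {1, 12, 7}, right has 5 {8, 22, 2, 9, 18}.
      Root 12: left subtree has 1 node {1}, right has 1 {7}.
      Root 8: left subtree has 0 nodes { }, right has 4 {22, 2, 9, 18}.
        Root 9: left subtree has 2 nodes {22, 2}, right has 1 {18}.
          Root 22: left subtree has 0 nodes { }, right has 1 {2}.
  Root 33: left subtree has 0 nodes { }, right has 1 {34}.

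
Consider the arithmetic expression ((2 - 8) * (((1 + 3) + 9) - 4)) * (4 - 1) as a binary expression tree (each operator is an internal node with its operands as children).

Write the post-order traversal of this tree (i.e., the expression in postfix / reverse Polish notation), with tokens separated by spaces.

Post-order on an expression tree gives postfix notation: for each operator, emit left operand, right operand, then the operator.

2 8 - 1 3 + 9 + 4 - * 4 1 - *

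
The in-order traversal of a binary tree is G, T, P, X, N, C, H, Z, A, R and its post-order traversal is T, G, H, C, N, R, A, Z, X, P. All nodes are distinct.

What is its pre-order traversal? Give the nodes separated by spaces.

P G T X Z N C H A R

The last element of post-order is the root; it splits in-order into left and right subtrees.
Root P: left subtree has 2 nodes {G, T}, right has 7 {X, N, C, H, Z, A, R}.
  Root G: left subtree has 0 nodes { }, right has 1 {T}.
  Root X: left subtree has 0 nodes { }, right has 6 {N, C, H, Z, A, R}.
    Root Z: left subtree has 3 nodes {N, C, H}, right has 2 {A, R}.
      Root N: left subtree has 0 nodes { }, right has 2 {C, H}.
        Root C: left subtree has 0 nodes { }, right has 1 {H}.
      Root A: left subtree has 0 nodes { }, right has 1 {R}.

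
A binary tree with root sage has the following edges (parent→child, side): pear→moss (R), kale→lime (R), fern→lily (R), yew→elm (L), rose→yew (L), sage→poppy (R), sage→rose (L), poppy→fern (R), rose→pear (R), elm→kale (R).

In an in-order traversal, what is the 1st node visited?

In-order visits the left subtree, then the node, then the right subtree.
At sage: go left to rose.
  At rose: go left to yew.
    At yew: go left to elm.
      At elm: no left child.
      Visit elm.
      At elm: go right to kale.
        At kale: no left child.
        Visit kale.
        At kale: go right to lime.
          lime is a leaf — visit lime.
    Visit yew.
    At yew: no right child.
  Visit rose.
  At rose: go right to pear.
    At pear: no left child.
    Visit pear.
    At pear: go right to moss.
      moss is a leaf — visit moss.
Visit sage.
At sage: go right to poppy.
  At poppy: no left child.
  Visit poppy.
  At poppy: go right to fern.
    At fern: no left child.
    Visit fern.
    At fern: go right to lily.
      lily is a leaf — visit lily.
Full in-order sequence: elm, kale, lime, yew, rose, pear, moss, sage, poppy, fern, lily.

elm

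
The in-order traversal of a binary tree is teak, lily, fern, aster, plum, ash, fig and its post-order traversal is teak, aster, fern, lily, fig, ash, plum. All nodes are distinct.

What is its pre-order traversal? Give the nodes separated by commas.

plum, lily, teak, fern, aster, ash, fig

The last element of post-order is the root; it splits in-order into left and right subtrees.
Root plum: left subtree has 4 nodes {teak, lily, fern, aster}, right has 2 {ash, fig}.
  Root lily: left subtree has 1 node {teak}, right has 2 {fern, aster}.
    Root fern: left subtree has 0 nodes { }, right has 1 {aster}.
  Root ash: left subtree has 0 nodes { }, right has 1 {fig}.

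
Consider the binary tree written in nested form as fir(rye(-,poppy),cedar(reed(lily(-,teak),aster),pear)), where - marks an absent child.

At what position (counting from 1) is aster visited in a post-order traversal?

Post-order visits the left subtree, then the right subtree, then the node.
At fir: go left to rye.
  At rye: no left child.
  At rye: go right to poppy.
    poppy is a leaf — visit poppy.
  Visit rye.
At fir: go right to cedar.
  At cedar: go left to reed.
    At reed: go left to lily.
      At lily: no left child.
      At lily: go right to teak.
        teak is a leaf — visit teak.
      Visit lily.
    At reed: go right to aster.
      aster is a leaf — visit aster.
    Visit reed.
  At cedar: go right to pear.
    pear is a leaf — visit pear.
  Visit cedar.
Visit fir.
Full post-order sequence: poppy, rye, teak, lily, aster, reed, pear, cedar, fir.

5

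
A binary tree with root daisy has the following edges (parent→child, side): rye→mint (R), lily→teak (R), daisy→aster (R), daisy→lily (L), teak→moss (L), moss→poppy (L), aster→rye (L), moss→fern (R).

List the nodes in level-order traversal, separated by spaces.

Level-order visits nodes level by level from the root, left to right within each level.
Level 0: daisy
Level 1: lily, aster
Level 2: teak, rye
Level 3: moss, mint
Level 4: poppy, fern

daisy lily aster teak rye moss mint poppy fern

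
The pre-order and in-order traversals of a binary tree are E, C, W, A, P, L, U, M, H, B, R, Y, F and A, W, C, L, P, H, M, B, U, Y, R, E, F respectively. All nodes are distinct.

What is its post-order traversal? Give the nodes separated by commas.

The first element of pre-order is the root; it splits in-order into left and right subtrees.
Root E: left subtree has 11 nodes {A, W, C, L, P, H, M, B, U, Y, R}, right has 1 {F}.
  Root C: left subtree has 2 nodes {A, W}, right has 8 {L, P, H, M, B, U, Y, R}.
    Root W: left subtree has 1 node {A}, right has 0 { }.
    Root P: left subtree has 1 node {L}, right has 6 {H, M, B, U, Y, R}.
      Root U: left subtree has 3 nodes {H, M, B}, right has 2 {Y, R}.
        Root M: left subtree has 1 node {H}, right has 1 {B}.
        Root R: left subtree has 1 node {Y}, right has 0 { }.

A, W, L, H, B, M, Y, R, U, P, C, F, E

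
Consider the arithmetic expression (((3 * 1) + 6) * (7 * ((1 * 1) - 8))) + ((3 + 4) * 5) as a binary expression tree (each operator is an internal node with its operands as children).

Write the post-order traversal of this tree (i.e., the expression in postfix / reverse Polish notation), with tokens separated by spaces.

Post-order on an expression tree gives postfix notation: for each operator, emit left operand, right operand, then the operator.

3 1 * 6 + 7 1 1 * 8 - * * 3 4 + 5 * +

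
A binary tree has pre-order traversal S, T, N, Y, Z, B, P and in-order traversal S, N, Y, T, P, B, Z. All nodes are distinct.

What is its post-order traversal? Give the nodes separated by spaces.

Y N P B Z T S

The first element of pre-order is the root; it splits in-order into left and right subtrees.
Root S: left subtree has 0 nodes { }, right has 6 {N, Y, T, P, B, Z}.
  Root T: left subtree has 2 nodes {N, Y}, right has 3 {P, B, Z}.
    Root N: left subtree has 0 nodes { }, right has 1 {Y}.
    Root Z: left subtree has 2 nodes {P, B}, right has 0 { }.
      Root B: left subtree has 1 node {P}, right has 0 { }.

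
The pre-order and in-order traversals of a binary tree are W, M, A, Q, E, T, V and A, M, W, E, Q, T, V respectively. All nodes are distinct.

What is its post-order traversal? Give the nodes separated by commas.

A, M, E, V, T, Q, W

The first element of pre-order is the root; it splits in-order into left and right subtrees.
Root W: left subtree has 2 nodes {A, M}, right has 4 {E, Q, T, V}.
  Root M: left subtree has 1 node {A}, right has 0 { }.
  Root Q: left subtree has 1 node {E}, right has 2 {T, V}.
    Root T: left subtree has 0 nodes { }, right has 1 {V}.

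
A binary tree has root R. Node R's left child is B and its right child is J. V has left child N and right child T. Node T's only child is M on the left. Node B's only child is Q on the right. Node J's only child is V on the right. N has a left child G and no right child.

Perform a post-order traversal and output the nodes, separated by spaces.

Q B G N M T V J R

Post-order visits the left subtree, then the right subtree, then the node.
At R: go left to B.
  At B: no left child.
  At B: go right to Q.
    Q is a leaf — visit Q.
  Visit B.
At R: go right to J.
  At J: no left child.
  At J: go right to V.
    At V: go left to N.
      At N: go left to G.
        G is a leaf — visit G.
      At N: no right child.
      Visit N.
    At V: go right to T.
      At T: go left to M.
        M is a leaf — visit M.
      At T: no right child.
      Visit T.
    Visit V.
  Visit J.
Visit R.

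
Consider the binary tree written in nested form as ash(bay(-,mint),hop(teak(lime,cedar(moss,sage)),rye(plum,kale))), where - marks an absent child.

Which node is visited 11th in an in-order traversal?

In-order visits the left subtree, then the node, then the right subtree.
At ash: go left to bay.
  At bay: no left child.
  Visit bay.
  At bay: go right to mint.
    mint is a leaf — visit mint.
Visit ash.
At ash: go right to hop.
  At hop: go left to teak.
    At teak: go left to lime.
      lime is a leaf — visit lime.
    Visit teak.
    At teak: go right to cedar.
      At cedar: go left to moss.
        moss is a leaf — visit moss.
      Visit cedar.
      At cedar: go right to sage.
        sage is a leaf — visit sage.
  Visit hop.
  At hop: go right to rye.
    At rye: go left to plum.
      plum is a leaf — visit plum.
    Visit rye.
    At rye: go right to kale.
      kale is a leaf — visit kale.
Full in-order sequence: bay, mint, ash, lime, teak, moss, cedar, sage, hop, plum, rye, kale.

rye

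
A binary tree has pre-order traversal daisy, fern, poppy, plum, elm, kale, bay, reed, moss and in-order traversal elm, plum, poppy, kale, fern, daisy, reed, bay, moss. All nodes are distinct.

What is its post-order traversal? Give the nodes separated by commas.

The first element of pre-order is the root; it splits in-order into left and right subtrees.
Root daisy: left subtree has 5 nodes {elm, plum, poppy, kale, fern}, right has 3 {reed, bay, moss}.
  Root fern: left subtree has 4 nodes {elm, plum, poppy, kale}, right has 0 { }.
    Root poppy: left subtree has 2 nodes {elm, plum}, right has 1 {kale}.
      Root plum: left subtree has 1 node {elm}, right has 0 { }.
  Root bay: left subtree has 1 node {reed}, right has 1 {moss}.

elm, plum, kale, poppy, fern, reed, moss, bay, daisy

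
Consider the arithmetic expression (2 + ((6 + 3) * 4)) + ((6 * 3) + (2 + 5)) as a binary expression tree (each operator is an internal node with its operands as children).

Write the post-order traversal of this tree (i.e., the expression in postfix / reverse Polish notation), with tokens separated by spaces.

Post-order on an expression tree gives postfix notation: for each operator, emit left operand, right operand, then the operator.

2 6 3 + 4 * + 6 3 * 2 5 + + +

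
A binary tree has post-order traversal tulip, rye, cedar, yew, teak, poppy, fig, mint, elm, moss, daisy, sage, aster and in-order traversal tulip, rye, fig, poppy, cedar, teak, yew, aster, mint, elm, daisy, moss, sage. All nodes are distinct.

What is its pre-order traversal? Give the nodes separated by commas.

aster, fig, rye, tulip, poppy, teak, cedar, yew, sage, daisy, elm, mint, moss

The last element of post-order is the root; it splits in-order into left and right subtrees.
Root aster: left subtree has 7 nodes {tulip, rye, fig, poppy, cedar, teak, yew}, right has 5 {mint, elm, daisy, moss, sage}.
  Root fig: left subtree has 2 nodes {tulip, rye}, right has 4 {poppy, cedar, teak, yew}.
    Root rye: left subtree has 1 node {tulip}, right has 0 { }.
    Root poppy: left subtree has 0 nodes { }, right has 3 {cedar, teak, yew}.
      Root teak: left subtree has 1 node {cedar}, right has 1 {yew}.
  Root sage: left subtree has 4 nodes {mint, elm, daisy, moss}, right has 0 { }.
    Root daisy: left subtree has 2 nodes {mint, elm}, right has 1 {moss}.
      Root elm: left subtree has 1 node {mint}, right has 0 { }.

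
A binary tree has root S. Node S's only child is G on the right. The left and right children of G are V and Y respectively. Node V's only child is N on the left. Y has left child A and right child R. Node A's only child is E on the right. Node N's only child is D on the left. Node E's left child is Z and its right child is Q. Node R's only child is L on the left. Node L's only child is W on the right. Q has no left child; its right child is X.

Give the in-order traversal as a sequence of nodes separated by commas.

In-order visits the left subtree, then the node, then the right subtree.
At S: no left child.
Visit S.
At S: go right to G.
  At G: go left to V.
    At V: go left to N.
      At N: go left to D.
        D is a leaf — visit D.
      Visit N.
      At N: no right child.
    Visit V.
    At V: no right child.
  Visit G.
  At G: go right to Y.
    At Y: go left to A.
      At A: no left child.
      Visit A.
      At A: go right to E.
        At E: go left to Z.
          Z is a leaf — visit Z.
        Visit E.
        At E: go right to Q.
          At Q: no left child.
          Visit Q.
          At Q: go right to X.
            X is a leaf — visit X.
    Visit Y.
    At Y: go right to R.
      At R: go left to L.
        At L: no left child.
        Visit L.
        At L: go right to W.
          W is a leaf — visit W.
      Visit R.
      At R: no right child.

S, D, N, V, G, A, Z, E, Q, X, Y, L, W, R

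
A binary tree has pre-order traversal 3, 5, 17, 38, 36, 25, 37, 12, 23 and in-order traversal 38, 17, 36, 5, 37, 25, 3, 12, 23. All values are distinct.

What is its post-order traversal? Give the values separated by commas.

The first element of pre-order is the root; it splits in-order into left and right subtrees.
Root 3: left subtree has 6 nodes {38, 17, 36, 5, 37, 25}, right has 2 {12, 23}.
  Root 5: left subtree has 3 nodes {38, 17, 36}, right has 2 {37, 25}.
    Root 17: left subtree has 1 node {38}, right has 1 {36}.
    Root 25: left subtree has 1 node {37}, right has 0 { }.
  Root 12: left subtree has 0 nodes { }, right has 1 {23}.

38, 36, 17, 37, 25, 5, 23, 12, 3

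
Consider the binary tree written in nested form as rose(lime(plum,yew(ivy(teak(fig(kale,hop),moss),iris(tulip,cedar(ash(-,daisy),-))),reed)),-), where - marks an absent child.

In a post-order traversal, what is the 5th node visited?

moss

Post-order visits the left subtree, then the right subtree, then the node.
At rose: go left to lime.
  At lime: go left to plum.
    plum is a leaf — visit plum.
  At lime: go right to yew.
    At yew: go left to ivy.
      At ivy: go left to teak.
        At teak: go left to fig.
          At fig: go left to kale.
            kale is a leaf — visit kale.
          At fig: go right to hop.
            hop is a leaf — visit hop.
          Visit fig.
        At teak: go right to moss.
          moss is a leaf — visit moss.
        Visit teak.
      At ivy: go right to iris.
        At iris: go left to tulip.
          tulip is a leaf — visit tulip.
        At iris: go right to cedar.
          At cedar: go left to ash.
            At ash: no left child.
            At ash: go right to daisy.
              daisy is a leaf — visit daisy.
            Visit ash.
          At cedar: no right child.
          Visit cedar.
        Visit iris.
      Visit ivy.
    At yew: go right to reed.
      reed is a leaf — visit reed.
    Visit yew.
  Visit lime.
At rose: no right child.
Visit rose.
Full post-order sequence: plum, kale, hop, fig, moss, teak, tulip, daisy, ash, cedar, iris, ivy, reed, yew, lime, rose.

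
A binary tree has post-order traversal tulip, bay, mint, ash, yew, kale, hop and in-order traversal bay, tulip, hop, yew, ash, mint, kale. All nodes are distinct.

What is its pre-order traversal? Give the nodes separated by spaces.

The last element of post-order is the root; it splits in-order into left and right subtrees.
Root hop: left subtree has 2 nodes {bay, tulip}, right has 4 {yew, ash, mint, kale}.
  Root bay: left subtree has 0 nodes { }, right has 1 {tulip}.
  Root kale: left subtree has 3 nodes {yew, ash, mint}, right has 0 { }.
    Root yew: left subtree has 0 nodes { }, right has 2 {ash, mint}.
      Root ash: left subtree has 0 nodes { }, right has 1 {mint}.

hop bay tulip kale yew ash mint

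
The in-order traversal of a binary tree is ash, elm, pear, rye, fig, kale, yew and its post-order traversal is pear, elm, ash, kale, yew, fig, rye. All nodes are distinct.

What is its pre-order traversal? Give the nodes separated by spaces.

rye ash elm pear fig yew kale

The last element of post-order is the root; it splits in-order into left and right subtrees.
Root rye: left subtree has 3 nodes {ash, elm, pear}, right has 3 {fig, kale, yew}.
  Root ash: left subtree has 0 nodes { }, right has 2 {elm, pear}.
    Root elm: left subtree has 0 nodes { }, right has 1 {pear}.
  Root fig: left subtree has 0 nodes { }, right has 2 {kale, yew}.
    Root yew: left subtree has 1 node {kale}, right has 0 { }.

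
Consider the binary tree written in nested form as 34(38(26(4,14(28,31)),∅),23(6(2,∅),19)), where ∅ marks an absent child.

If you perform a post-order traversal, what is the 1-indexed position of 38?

Post-order visits the left subtree, then the right subtree, then the node.
At 34: go left to 38.
  At 38: go left to 26.
    At 26: go left to 4.
      4 is a leaf — visit 4.
    At 26: go right to 14.
      At 14: go left to 28.
        28 is a leaf — visit 28.
      At 14: go right to 31.
        31 is a leaf — visit 31.
      Visit 14.
    Visit 26.
  At 38: no right child.
  Visit 38.
At 34: go right to 23.
  At 23: go left to 6.
    At 6: go left to 2.
      2 is a leaf — visit 2.
    At 6: no right child.
    Visit 6.
  At 23: go right to 19.
    19 is a leaf — visit 19.
  Visit 23.
Visit 34.
Full post-order sequence: 4, 28, 31, 14, 26, 38, 2, 6, 19, 23, 34.

6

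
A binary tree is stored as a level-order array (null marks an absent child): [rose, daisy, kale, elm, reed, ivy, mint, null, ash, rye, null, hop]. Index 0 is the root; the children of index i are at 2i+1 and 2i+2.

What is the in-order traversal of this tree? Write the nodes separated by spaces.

elm ash daisy rye reed rose hop ivy kale mint

In-order visits the left subtree, then the node, then the right subtree.
At rose: go left to daisy.
  At daisy: go left to elm.
    At elm: no left child.
    Visit elm.
    At elm: go right to ash.
      ash is a leaf — visit ash.
  Visit daisy.
  At daisy: go right to reed.
    At reed: go left to rye.
      rye is a leaf — visit rye.
    Visit reed.
    At reed: no right child.
Visit rose.
At rose: go right to kale.
  At kale: go left to ivy.
    At ivy: go left to hop.
      hop is a leaf — visit hop.
    Visit ivy.
    At ivy: no right child.
  Visit kale.
  At kale: go right to mint.
    mint is a leaf — visit mint.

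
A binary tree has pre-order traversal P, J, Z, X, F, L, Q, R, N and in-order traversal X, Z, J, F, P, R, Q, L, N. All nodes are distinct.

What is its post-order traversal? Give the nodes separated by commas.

The first element of pre-order is the root; it splits in-order into left and right subtrees.
Root P: left subtree has 4 nodes {X, Z, J, F}, right has 4 {R, Q, L, N}.
  Root J: left subtree has 2 nodes {X, Z}, right has 1 {F}.
    Root Z: left subtree has 1 node {X}, right has 0 { }.
  Root L: left subtree has 2 nodes {R, Q}, right has 1 {N}.
    Root Q: left subtree has 1 node {R}, right has 0 { }.

X, Z, F, J, R, Q, N, L, P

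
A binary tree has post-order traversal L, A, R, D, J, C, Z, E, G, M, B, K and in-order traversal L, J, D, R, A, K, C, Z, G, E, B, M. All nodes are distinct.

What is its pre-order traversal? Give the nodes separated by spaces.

The last element of post-order is the root; it splits in-order into left and right subtrees.
Root K: left subtree has 5 nodes {L, J, D, R, A}, right has 6 {C, Z, G, E, B, M}.
  Root J: left subtree has 1 node {L}, right has 3 {D, R, A}.
    Root D: left subtree has 0 nodes { }, right has 2 {R, A}.
      Root R: left subtree has 0 nodes { }, right has 1 {A}.
  Root B: left subtree has 4 nodes {C, Z, G, E}, right has 1 {M}.
    Root G: left subtree has 2 nodes {C, Z}, right has 1 {E}.
      Root Z: left subtree has 1 node {C}, right has 0 { }.

K J L D R A B G Z C E M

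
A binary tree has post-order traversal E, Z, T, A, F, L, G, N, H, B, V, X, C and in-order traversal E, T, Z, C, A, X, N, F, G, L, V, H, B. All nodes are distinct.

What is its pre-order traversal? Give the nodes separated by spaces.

C T E Z X A V N G F L B H

The last element of post-order is the root; it splits in-order into left and right subtrees.
Root C: left subtree has 3 nodes {E, T, Z}, right has 9 {A, X, N, F, G, L, V, H, B}.
  Root T: left subtree has 1 node {E}, right has 1 {Z}.
  Root X: left subtree has 1 node {A}, right has 7 {N, F, G, L, V, H, B}.
    Root V: left subtree has 4 nodes {N, F, G, L}, right has 2 {H, B}.
      Root N: left subtree has 0 nodes { }, right has 3 {F, G, L}.
        Root G: left subtree has 1 node {F}, right has 1 {L}.
      Root B: left subtree has 1 node {H}, right has 0 { }.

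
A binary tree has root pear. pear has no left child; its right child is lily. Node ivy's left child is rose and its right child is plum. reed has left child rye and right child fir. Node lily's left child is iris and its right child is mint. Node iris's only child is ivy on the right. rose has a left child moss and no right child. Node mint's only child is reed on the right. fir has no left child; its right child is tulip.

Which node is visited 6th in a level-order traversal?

reed

Level-order visits nodes level by level from the root, left to right within each level.
Level 0: pear
Level 1: lily
Level 2: iris, mint
Level 3: ivy, reed
Level 4: rose, plum, rye, fir
Level 5: moss, tulip
Full level-order sequence: pear, lily, iris, mint, ivy, reed, rose, plum, rye, fir, moss, tulip.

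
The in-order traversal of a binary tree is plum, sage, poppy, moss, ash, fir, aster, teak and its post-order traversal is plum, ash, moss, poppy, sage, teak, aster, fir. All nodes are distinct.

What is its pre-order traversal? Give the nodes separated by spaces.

The last element of post-order is the root; it splits in-order into left and right subtrees.
Root fir: left subtree has 5 nodes {plum, sage, poppy, moss, ash}, right has 2 {aster, teak}.
  Root sage: left subtree has 1 node {plum}, right has 3 {poppy, moss, ash}.
    Root poppy: left subtree has 0 nodes { }, right has 2 {moss, ash}.
      Root moss: left subtree has 0 nodes { }, right has 1 {ash}.
  Root aster: left subtree has 0 nodes { }, right has 1 {teak}.

fir sage plum poppy moss ash aster teak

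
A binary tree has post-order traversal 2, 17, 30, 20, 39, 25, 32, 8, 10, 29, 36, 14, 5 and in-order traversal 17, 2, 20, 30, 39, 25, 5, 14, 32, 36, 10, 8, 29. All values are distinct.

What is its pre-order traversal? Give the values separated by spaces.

5 25 39 20 17 2 30 14 36 32 29 10 8

The last element of post-order is the root; it splits in-order into left and right subtrees.
Root 5: left subtree has 6 nodes {17, 2, 20, 30, 39, 25}, right has 6 {14, 32, 36, 10, 8, 29}.
  Root 25: left subtree has 5 nodes {17, 2, 20, 30, 39}, right has 0 { }.
    Root 39: left subtree has 4 nodes {17, 2, 20, 30}, right has 0 { }.
      Root 20: left subtree has 2 nodes {17, 2}, right has 1 {30}.
        Root 17: left subtree has 0 nodes { }, right has 1 {2}.
  Root 14: left subtree has 0 nodes { }, right has 5 {32, 36, 10, 8, 29}.
    Root 36: left subtree has 1 node {32}, right has 3 {10, 8, 29}.
      Root 29: left subtree has 2 nodes {10, 8}, right has 0 { }.
        Root 10: left subtree has 0 nodes { }, right has 1 {8}.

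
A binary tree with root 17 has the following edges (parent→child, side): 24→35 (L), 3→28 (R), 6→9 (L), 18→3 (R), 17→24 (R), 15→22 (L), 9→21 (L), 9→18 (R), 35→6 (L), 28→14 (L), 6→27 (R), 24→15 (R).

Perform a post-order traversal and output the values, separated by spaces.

21 14 28 3 18 9 27 6 35 22 15 24 17

Post-order visits the left subtree, then the right subtree, then the node.
At 17: no left child.
At 17: go right to 24.
  At 24: go left to 35.
    At 35: go left to 6.
      At 6: go left to 9.
        At 9: go left to 21.
          21 is a leaf — visit 21.
        At 9: go right to 18.
          At 18: no left child.
          At 18: go right to 3.
            At 3: no left child.
            At 3: go right to 28.
              At 28: go left to 14.
                14 is a leaf — visit 14.
              At 28: no right child.
              Visit 28.
            Visit 3.
          Visit 18.
        Visit 9.
      At 6: go right to 27.
        27 is a leaf — visit 27.
      Visit 6.
    At 35: no right child.
    Visit 35.
  At 24: go right to 15.
    At 15: go left to 22.
      22 is a leaf — visit 22.
    At 15: no right child.
    Visit 15.
  Visit 24.
Visit 17.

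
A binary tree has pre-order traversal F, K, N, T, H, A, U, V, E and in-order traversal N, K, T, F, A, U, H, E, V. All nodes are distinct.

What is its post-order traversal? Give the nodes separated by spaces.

N T K U A E V H F

The first element of pre-order is the root; it splits in-order into left and right subtrees.
Root F: left subtree has 3 nodes {N, K, T}, right has 5 {A, U, H, E, V}.
  Root K: left subtree has 1 node {N}, right has 1 {T}.
  Root H: left subtree has 2 nodes {A, U}, right has 2 {E, V}.
    Root A: left subtree has 0 nodes { }, right has 1 {U}.
    Root V: left subtree has 1 node {E}, right has 0 { }.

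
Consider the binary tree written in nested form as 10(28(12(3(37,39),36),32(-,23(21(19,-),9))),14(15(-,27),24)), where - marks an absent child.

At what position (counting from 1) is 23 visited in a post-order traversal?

9

Post-order visits the left subtree, then the right subtree, then the node.
At 10: go left to 28.
  At 28: go left to 12.
    At 12: go left to 3.
      At 3: go left to 37.
        37 is a leaf — visit 37.
      At 3: go right to 39.
        39 is a leaf — visit 39.
      Visit 3.
    At 12: go right to 36.
      36 is a leaf — visit 36.
    Visit 12.
  At 28: go right to 32.
    At 32: no left child.
    At 32: go right to 23.
      At 23: go left to 21.
        At 21: go left to 19.
          19 is a leaf — visit 19.
        At 21: no right child.
        Visit 21.
      At 23: go right to 9.
        9 is a leaf — visit 9.
      Visit 23.
    Visit 32.
  Visit 28.
At 10: go right to 14.
  At 14: go left to 15.
    At 15: no left child.
    At 15: go right to 27.
      27 is a leaf — visit 27.
    Visit 15.
  At 14: go right to 24.
    24 is a leaf — visit 24.
  Visit 14.
Visit 10.
Full post-order sequence: 37, 39, 3, 36, 12, 19, 21, 9, 23, 32, 28, 27, 15, 24, 14, 10.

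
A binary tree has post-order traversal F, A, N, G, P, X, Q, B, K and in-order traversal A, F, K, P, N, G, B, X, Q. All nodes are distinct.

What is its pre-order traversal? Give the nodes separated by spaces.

K A F B P G N Q X

The last element of post-order is the root; it splits in-order into left and right subtrees.
Root K: left subtree has 2 nodes {A, F}, right has 6 {P, N, G, B, X, Q}.
  Root A: left subtree has 0 nodes { }, right has 1 {F}.
  Root B: left subtree has 3 nodes {P, N, G}, right has 2 {X, Q}.
    Root P: left subtree has 0 nodes { }, right has 2 {N, G}.
      Root G: left subtree has 1 node {N}, right has 0 { }.
    Root Q: left subtree has 1 node {X}, right has 0 { }.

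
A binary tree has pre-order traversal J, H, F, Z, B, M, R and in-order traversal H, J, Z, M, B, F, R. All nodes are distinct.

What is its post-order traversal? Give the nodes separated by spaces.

The first element of pre-order is the root; it splits in-order into left and right subtrees.
Root J: left subtree has 1 node {H}, right has 5 {Z, M, B, F, R}.
  Root F: left subtree has 3 nodes {Z, M, B}, right has 1 {R}.
    Root Z: left subtree has 0 nodes { }, right has 2 {M, B}.
      Root B: left subtree has 1 node {M}, right has 0 { }.

H M B Z R F J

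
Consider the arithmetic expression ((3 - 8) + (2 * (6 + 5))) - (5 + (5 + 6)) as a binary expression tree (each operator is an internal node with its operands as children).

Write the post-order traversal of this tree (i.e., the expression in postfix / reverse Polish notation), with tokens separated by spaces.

Post-order on an expression tree gives postfix notation: for each operator, emit left operand, right operand, then the operator.

3 8 - 2 6 5 + * + 5 5 6 + + -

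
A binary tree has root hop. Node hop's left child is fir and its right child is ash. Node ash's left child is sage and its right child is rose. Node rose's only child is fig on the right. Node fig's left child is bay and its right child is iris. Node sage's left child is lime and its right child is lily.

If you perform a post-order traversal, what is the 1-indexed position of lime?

2

Post-order visits the left subtree, then the right subtree, then the node.
At hop: go left to fir.
  fir is a leaf — visit fir.
At hop: go right to ash.
  At ash: go left to sage.
    At sage: go left to lime.
      lime is a leaf — visit lime.
    At sage: go right to lily.
      lily is a leaf — visit lily.
    Visit sage.
  At ash: go right to rose.
    At rose: no left child.
    At rose: go right to fig.
      At fig: go left to bay.
        bay is a leaf — visit bay.
      At fig: go right to iris.
        iris is a leaf — visit iris.
      Visit fig.
    Visit rose.
  Visit ash.
Visit hop.
Full post-order sequence: fir, lime, lily, sage, bay, iris, fig, rose, ash, hop.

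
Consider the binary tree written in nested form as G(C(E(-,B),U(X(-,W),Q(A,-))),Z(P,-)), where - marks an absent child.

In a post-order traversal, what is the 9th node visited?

P

Post-order visits the left subtree, then the right subtree, then the node.
At G: go left to C.
  At C: go left to E.
    At E: no left child.
    At E: go right to B.
      B is a leaf — visit B.
    Visit E.
  At C: go right to U.
    At U: go left to X.
      At X: no left child.
      At X: go right to W.
        W is a leaf — visit W.
      Visit X.
    At U: go right to Q.
      At Q: go left to A.
        A is a leaf — visit A.
      At Q: no right child.
      Visit Q.
    Visit U.
  Visit C.
At G: go right to Z.
  At Z: go left to P.
    P is a leaf — visit P.
  At Z: no right child.
  Visit Z.
Visit G.
Full post-order sequence: B, E, W, X, A, Q, U, C, P, Z, G.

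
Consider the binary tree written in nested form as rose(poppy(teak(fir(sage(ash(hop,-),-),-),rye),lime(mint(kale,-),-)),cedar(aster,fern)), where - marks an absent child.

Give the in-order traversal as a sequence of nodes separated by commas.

hop, ash, sage, fir, teak, rye, poppy, kale, mint, lime, rose, aster, cedar, fern

In-order visits the left subtree, then the node, then the right subtree.
At rose: go left to poppy.
  At poppy: go left to teak.
    At teak: go left to fir.
      At fir: go left to sage.
        At sage: go left to ash.
          At ash: go left to hop.
            hop is a leaf — visit hop.
          Visit ash.
          At ash: no right child.
        Visit sage.
        At sage: no right child.
      Visit fir.
      At fir: no right child.
    Visit teak.
    At teak: go right to rye.
      rye is a leaf — visit rye.
  Visit poppy.
  At poppy: go right to lime.
    At lime: go left to mint.
      At mint: go left to kale.
        kale is a leaf — visit kale.
      Visit mint.
      At mint: no right child.
    Visit lime.
    At lime: no right child.
Visit rose.
At rose: go right to cedar.
  At cedar: go left to aster.
    aster is a leaf — visit aster.
  Visit cedar.
  At cedar: go right to fern.
    fern is a leaf — visit fern.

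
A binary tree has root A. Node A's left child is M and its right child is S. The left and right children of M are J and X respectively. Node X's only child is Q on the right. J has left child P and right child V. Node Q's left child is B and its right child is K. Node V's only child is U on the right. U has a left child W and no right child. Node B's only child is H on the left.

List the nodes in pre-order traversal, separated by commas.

A, M, J, P, V, U, W, X, Q, B, H, K, S

Pre-order visits the node, then its left subtree, then its right subtree.
Visit A.
At A: go left to M.
  Visit M.
  At M: go left to J.
    Visit J.
    At J: go left to P.
      P is a leaf — visit P.
    At J: go right to V.
      Visit V.
      At V: no left child.
      At V: go right to U.
        Visit U.
        At U: go left to W.
          W is a leaf — visit W.
        At U: no right child.
  At M: go right to X.
    Visit X.
    At X: no left child.
    At X: go right to Q.
      Visit Q.
      At Q: go left to B.
        Visit B.
        At B: go left to H.
          H is a leaf — visit H.
        At B: no right child.
      At Q: go right to K.
        K is a leaf — visit K.
At A: go right to S.
  S is a leaf — visit S.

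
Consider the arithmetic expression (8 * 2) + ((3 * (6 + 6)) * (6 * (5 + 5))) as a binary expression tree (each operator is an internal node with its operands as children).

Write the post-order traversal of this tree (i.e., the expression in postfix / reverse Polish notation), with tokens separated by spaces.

Post-order on an expression tree gives postfix notation: for each operator, emit left operand, right operand, then the operator.

8 2 * 3 6 6 + * 6 5 5 + * * +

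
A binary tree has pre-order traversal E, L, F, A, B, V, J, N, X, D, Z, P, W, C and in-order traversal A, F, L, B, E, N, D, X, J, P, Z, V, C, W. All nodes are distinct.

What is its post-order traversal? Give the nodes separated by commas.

A, F, B, L, D, X, N, P, Z, J, C, W, V, E

The first element of pre-order is the root; it splits in-order into left and right subtrees.
Root E: left subtree has 4 nodes {A, F, L, B}, right has 9 {N, D, X, J, P, Z, V, C, W}.
  Root L: left subtree has 2 nodes {A, F}, right has 1 {B}.
    Root F: left subtree has 1 node {A}, right has 0 { }.
  Root V: left subtree has 6 nodes {N, D, X, J, P, Z}, right has 2 {C, W}.
    Root J: left subtree has 3 nodes {N, D, X}, right has 2 {P, Z}.
      Root N: left subtree has 0 nodes { }, right has 2 {D, X}.
        Root X: left subtree has 1 node {D}, right has 0 { }.
      Root Z: left subtree has 1 node {P}, right has 0 { }.
    Root W: left subtree has 1 node {C}, right has 0 { }.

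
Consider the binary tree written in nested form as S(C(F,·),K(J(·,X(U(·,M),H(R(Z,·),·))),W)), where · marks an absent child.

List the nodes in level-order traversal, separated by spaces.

S C K F J W X U H M R Z

Level-order visits nodes level by level from the root, left to right within each level.
Level 0: S
Level 1: C, K
Level 2: F, J, W
Level 3: X
Level 4: U, H
Level 5: M, R
Level 6: Z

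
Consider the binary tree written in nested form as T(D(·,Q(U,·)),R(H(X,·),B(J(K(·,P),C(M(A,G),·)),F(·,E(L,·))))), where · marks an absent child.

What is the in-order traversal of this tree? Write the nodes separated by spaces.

In-order visits the left subtree, then the node, then the right subtree.
At T: go left to D.
  At D: no left child.
  Visit D.
  At D: go right to Q.
    At Q: go left to U.
      U is a leaf — visit U.
    Visit Q.
    At Q: no right child.
Visit T.
At T: go right to R.
  At R: go left to H.
    At H: go left to X.
      X is a leaf — visit X.
    Visit H.
    At H: no right child.
  Visit R.
  At R: go right to B.
    At B: go left to J.
      At J: go left to K.
        At K: no left child.
        Visit K.
        At K: go right to P.
          P is a leaf — visit P.
      Visit J.
      At J: go right to C.
        At C: go left to M.
          At M: go left to A.
            A is a leaf — visit A.
          Visit M.
          At M: go right to G.
            G is a leaf — visit G.
        Visit C.
        At C: no right child.
    Visit B.
    At B: go right to F.
      At F: no left child.
      Visit F.
      At F: go right to E.
        At E: go left to L.
          L is a leaf — visit L.
        Visit E.
        At E: no right child.

D U Q T X H R K P J A M G C B F L E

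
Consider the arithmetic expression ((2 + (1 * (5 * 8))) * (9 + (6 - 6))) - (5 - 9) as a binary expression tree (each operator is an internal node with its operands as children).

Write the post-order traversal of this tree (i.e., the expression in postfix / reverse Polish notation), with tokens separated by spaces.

2 1 5 8 * * + 9 6 6 - + * 5 9 - -

Post-order on an expression tree gives postfix notation: for each operator, emit left operand, right operand, then the operator.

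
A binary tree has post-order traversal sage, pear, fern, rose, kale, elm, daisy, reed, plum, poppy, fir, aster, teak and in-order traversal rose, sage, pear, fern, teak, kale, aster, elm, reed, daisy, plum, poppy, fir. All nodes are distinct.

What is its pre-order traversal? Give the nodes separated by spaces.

The last element of post-order is the root; it splits in-order into left and right subtrees.
Root teak: left subtree has 4 nodes {rose, sage, pear, fern}, right has 8 {kale, aster, elm, reed, daisy, plum, poppy, fir}.
  Root rose: left subtree has 0 nodes { }, right has 3 {sage, pear, fern}.
    Root fern: left subtree has 2 nodes {sage, pear}, right has 0 { }.
      Root pear: left subtree has 1 node {sage}, right has 0 { }.
  Root aster: left subtree has 1 node {kale}, right has 6 {elm, reed, daisy, plum, poppy, fir}.
    Root fir: left subtree has 5 nodes {elm, reed, daisy, plum, poppy}, right has 0 { }.
      Root poppy: left subtree has 4 nodes {elm, reed, daisy, plum}, right has 0 { }.
        Root plum: left subtree has 3 nodes {elm, reed, daisy}, right has 0 { }.
          Root reed: left subtree has 1 node {elm}, right has 1 {daisy}.

teak rose fern pear sage aster kale fir poppy plum reed elm daisy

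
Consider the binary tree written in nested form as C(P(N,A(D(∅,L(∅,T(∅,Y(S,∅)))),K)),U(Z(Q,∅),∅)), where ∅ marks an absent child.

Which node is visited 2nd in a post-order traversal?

S

Post-order visits the left subtree, then the right subtree, then the node.
At C: go left to P.
  At P: go left to N.
    N is a leaf — visit N.
  At P: go right to A.
    At A: go left to D.
      At D: no left child.
      At D: go right to L.
        At L: no left child.
        At L: go right to T.
          At T: no left child.
          At T: go right to Y.
            At Y: go left to S.
              S is a leaf — visit S.
            At Y: no right child.
            Visit Y.
          Visit T.
        Visit L.
      Visit D.
    At A: go right to K.
      K is a leaf — visit K.
    Visit A.
  Visit P.
At C: go right to U.
  At U: go left to Z.
    At Z: go left to Q.
      Q is a leaf — visit Q.
    At Z: no right child.
    Visit Z.
  At U: no right child.
  Visit U.
Visit C.
Full post-order sequence: N, S, Y, T, L, D, K, A, P, Q, Z, U, C.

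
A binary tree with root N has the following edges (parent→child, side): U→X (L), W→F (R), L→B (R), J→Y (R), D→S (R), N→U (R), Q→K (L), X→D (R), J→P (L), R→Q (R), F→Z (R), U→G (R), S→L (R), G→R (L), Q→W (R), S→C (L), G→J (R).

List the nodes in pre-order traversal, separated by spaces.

N U X D S C L B G R Q K W F Z J P Y

Pre-order visits the node, then its left subtree, then its right subtree.
Visit N.
At N: no left child.
At N: go right to U.
  Visit U.
  At U: go left to X.
    Visit X.
    At X: no left child.
    At X: go right to D.
      Visit D.
      At D: no left child.
      At D: go right to S.
        Visit S.
        At S: go left to C.
          C is a leaf — visit C.
        At S: go right to L.
          Visit L.
          At L: no left child.
          At L: go right to B.
            B is a leaf — visit B.
  At U: go right to G.
    Visit G.
    At G: go left to R.
      Visit R.
      At R: no left child.
      At R: go right to Q.
        Visit Q.
        At Q: go left to K.
          K is a leaf — visit K.
        At Q: go right to W.
          Visit W.
          At W: no left child.
          At W: go right to F.
            Visit F.
            At F: no left child.
            At F: go right to Z.
              Z is a leaf — visit Z.
    At G: go right to J.
      Visit J.
      At J: go left to P.
        P is a leaf — visit P.
      At J: go right to Y.
        Y is a leaf — visit Y.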